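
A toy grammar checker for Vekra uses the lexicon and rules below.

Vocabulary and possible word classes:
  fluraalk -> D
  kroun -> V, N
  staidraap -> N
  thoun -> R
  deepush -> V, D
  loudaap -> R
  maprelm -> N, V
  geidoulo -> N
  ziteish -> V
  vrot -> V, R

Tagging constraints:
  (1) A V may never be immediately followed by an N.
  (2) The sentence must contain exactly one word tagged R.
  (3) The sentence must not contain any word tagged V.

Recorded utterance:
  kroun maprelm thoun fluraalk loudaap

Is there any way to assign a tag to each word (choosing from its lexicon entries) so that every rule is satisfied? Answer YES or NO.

Candidates per position — 1:kroun {V,N}; 2:maprelm {N,V}; 3:thoun {R}; 4:fluraalk {D}; 5:loudaap {R}.
Rule 2 cannot be satisfied by any choice of tags from the lexicon.
So there is no consistent tagging.

NO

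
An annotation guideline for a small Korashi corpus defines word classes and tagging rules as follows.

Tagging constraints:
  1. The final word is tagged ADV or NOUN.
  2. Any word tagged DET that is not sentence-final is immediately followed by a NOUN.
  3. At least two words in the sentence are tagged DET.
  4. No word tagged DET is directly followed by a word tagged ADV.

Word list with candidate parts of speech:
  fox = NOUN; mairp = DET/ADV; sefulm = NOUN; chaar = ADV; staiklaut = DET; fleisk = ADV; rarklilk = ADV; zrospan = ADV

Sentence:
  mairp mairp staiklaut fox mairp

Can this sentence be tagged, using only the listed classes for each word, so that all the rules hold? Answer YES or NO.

Candidates per position — 1:mairp {DET,ADV}; 2:mairp {DET,ADV}; 3:staiklaut {DET}; 4:fox {NOUN}; 5:mairp {DET,ADV}.
Every candidate sequence violates at least one rule; no consistent tagging exists.

NO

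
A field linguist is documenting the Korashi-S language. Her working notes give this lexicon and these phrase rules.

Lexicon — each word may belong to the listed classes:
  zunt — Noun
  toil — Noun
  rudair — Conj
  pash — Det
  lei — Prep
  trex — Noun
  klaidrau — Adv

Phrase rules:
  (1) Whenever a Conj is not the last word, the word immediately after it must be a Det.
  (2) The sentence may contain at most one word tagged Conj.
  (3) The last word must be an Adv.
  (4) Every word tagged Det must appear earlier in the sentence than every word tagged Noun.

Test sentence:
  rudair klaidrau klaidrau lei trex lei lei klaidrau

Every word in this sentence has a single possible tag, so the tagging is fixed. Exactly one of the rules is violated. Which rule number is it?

1

Fixed tagging: Conj Adv Adv Prep Noun Prep Prep Adv.
Applying the rules: R1 fails, R2 ok, R3 ok, R4 ok.
Only rule 1 fails.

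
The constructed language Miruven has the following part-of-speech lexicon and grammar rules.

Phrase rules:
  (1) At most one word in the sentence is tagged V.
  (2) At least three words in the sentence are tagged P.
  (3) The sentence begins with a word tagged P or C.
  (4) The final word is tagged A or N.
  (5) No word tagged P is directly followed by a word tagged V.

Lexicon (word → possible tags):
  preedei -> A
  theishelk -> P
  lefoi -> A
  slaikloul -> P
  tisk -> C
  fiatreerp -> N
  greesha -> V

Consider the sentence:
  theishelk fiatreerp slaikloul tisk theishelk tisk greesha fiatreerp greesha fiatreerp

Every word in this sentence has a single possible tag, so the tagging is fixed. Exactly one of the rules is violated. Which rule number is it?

1

Fixed tagging: P N P C P C V N V N.
Checking each rule: R1 fails, R2 ok, R3 ok, R4 ok, R5 ok.
Only rule 1 fails.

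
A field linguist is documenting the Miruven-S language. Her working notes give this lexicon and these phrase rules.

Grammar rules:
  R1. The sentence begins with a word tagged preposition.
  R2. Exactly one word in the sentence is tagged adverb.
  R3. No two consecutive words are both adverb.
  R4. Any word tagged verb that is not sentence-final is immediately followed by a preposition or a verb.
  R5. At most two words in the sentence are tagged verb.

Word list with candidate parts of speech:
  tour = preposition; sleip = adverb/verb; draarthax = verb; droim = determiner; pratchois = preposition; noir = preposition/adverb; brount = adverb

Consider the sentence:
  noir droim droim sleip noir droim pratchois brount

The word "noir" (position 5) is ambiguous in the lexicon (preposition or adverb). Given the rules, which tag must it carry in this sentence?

preposition

Candidates per position — 1:noir {preposition,adverb}; 2:droim {determiner}; 3:droim {determiner}; 4:sleip {adverb,verb}; 5:noir {preposition,adverb}; 6:droim {determiner}; 7:pratchois {preposition}; 8:brount {adverb}.
Word 1 cannot be adverb — rule 1 would then fail for every completion. It is preposition.
Word 4 cannot be adverb — rule 2 would then fail for every completion. It is verb.
Word 5 cannot be adverb — rule 2 would then fail for every completion. It is preposition.
That leaves exactly one tagging: preposition determiner determiner verb preposition determiner preposition adverb.
Check: rule 1 ✓; rule 2 ✓; rule 3 ✓; rule 4 ✓; rule 5 ✓.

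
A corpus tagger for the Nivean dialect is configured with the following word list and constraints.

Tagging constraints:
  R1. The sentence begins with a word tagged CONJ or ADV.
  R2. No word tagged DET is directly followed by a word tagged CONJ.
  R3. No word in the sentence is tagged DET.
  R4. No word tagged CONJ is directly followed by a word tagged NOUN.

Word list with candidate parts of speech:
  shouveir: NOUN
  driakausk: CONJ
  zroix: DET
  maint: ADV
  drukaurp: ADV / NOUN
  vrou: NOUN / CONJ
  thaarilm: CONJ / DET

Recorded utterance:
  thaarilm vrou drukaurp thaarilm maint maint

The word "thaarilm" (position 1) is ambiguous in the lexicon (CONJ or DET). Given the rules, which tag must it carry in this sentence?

CONJ

Candidates per position — 1:thaarilm {CONJ,DET}; 2:vrou {NOUN,CONJ}; 3:drukaurp {ADV,NOUN}; 4:thaarilm {CONJ,DET}; 5:maint {ADV}; 6:maint {ADV}.
Position 1: tagging it DET would leave rule 1 unsatisfiable, so it must be CONJ.
Position 2: tagging it NOUN would leave rule 4 unsatisfiable, so it must be CONJ.
Position 3: tagging it NOUN would leave rule 4 unsatisfiable, so it must be ADV.
Position 4: tagging it DET would leave rule 3 unsatisfiable, so it must be CONJ.
That leaves exactly one tagging: CONJ CONJ ADV CONJ ADV ADV.
Check: rule 1 holds; rule 2 holds; rule 3 holds; rule 4 holds.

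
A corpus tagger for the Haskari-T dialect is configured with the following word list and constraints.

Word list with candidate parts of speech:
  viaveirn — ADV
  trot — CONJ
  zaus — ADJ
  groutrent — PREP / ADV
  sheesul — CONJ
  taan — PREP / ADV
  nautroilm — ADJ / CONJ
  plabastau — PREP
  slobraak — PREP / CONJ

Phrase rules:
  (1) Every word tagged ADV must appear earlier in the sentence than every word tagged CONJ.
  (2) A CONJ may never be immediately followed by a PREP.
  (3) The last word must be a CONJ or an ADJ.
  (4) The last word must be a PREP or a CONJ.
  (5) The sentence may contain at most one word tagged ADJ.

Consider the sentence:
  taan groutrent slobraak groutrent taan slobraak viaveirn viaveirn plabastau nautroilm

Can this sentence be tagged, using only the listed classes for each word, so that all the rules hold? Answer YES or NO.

Candidates per position — 1:taan {PREP,ADV}; 2:groutrent {PREP,ADV}; 3:slobraak {PREP,CONJ}; 4:groutrent {PREP,ADV}; 5:taan {PREP,ADV}; 6:slobraak {PREP,CONJ}; 7:viaveirn {ADV}; 8:viaveirn {ADV}; 9:plabastau {PREP}; 10:nautroilm {ADJ,CONJ}.
One satisfying assignment: PREP ADV PREP PREP PREP PREP ADV ADV PREP CONJ.
Checking: rule 1 ✓; rule 2 ✓; rule 3 ✓; rule 4 ✓; rule 5 ✓.

YES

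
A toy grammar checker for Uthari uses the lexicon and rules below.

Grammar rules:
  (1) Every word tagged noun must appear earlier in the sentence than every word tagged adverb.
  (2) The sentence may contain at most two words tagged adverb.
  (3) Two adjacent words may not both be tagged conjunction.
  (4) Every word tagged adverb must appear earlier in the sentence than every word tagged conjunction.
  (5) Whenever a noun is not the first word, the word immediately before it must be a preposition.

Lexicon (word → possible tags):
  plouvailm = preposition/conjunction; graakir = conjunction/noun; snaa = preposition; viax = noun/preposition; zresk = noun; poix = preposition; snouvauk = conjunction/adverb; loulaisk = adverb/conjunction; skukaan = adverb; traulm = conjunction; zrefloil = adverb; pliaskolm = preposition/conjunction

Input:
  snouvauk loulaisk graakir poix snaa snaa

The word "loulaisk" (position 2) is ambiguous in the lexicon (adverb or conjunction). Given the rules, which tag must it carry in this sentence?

adverb

Candidates per position — 1:snouvauk {conjunction,adverb}; 2:loulaisk {adverb,conjunction}; 3:graakir {conjunction,noun}; 4:poix {preposition}; 5:snaa {preposition}; 6:snaa {preposition}.
Position 3: tagging it noun would leave rule 5 unsatisfiable, so it must be conjunction.
Position 2: tagging it conjunction would leave rule 3 unsatisfiable, so it must be adverb.
Position 1: tagging it conjunction would leave rule 4 unsatisfiable, so it must be adverb.
That leaves exactly one tagging: adverb adverb conjunction preposition preposition preposition.
Checking: rule 1 ✓; rule 2 ✓; rule 3 ✓; rule 4 ✓; rule 5 ✓.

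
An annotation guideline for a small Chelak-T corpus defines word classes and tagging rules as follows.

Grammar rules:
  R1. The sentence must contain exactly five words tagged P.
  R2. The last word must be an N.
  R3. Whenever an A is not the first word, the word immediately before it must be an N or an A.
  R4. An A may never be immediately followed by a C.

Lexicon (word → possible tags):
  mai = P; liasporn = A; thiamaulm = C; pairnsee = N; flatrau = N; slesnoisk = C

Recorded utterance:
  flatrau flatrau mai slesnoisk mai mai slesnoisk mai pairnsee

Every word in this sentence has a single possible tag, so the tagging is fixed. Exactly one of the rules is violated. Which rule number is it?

1

Fixed tagging: N N P C P P C P N.
Applying the rules: R1 fail, R2 pass, R3 pass, R4 pass.
Only rule 1 fails.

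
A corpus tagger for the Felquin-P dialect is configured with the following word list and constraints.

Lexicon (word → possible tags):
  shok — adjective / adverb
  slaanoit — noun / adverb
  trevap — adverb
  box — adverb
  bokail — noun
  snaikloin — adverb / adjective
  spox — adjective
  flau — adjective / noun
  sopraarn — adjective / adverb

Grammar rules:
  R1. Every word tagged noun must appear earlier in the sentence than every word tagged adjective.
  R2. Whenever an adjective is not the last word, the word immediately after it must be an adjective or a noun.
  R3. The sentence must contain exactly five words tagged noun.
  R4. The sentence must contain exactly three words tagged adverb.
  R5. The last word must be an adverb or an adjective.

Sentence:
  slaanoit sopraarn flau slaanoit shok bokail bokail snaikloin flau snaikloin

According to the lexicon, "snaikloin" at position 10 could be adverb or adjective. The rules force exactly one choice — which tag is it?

Candidates per position — 1:slaanoit {noun,adverb}; 2:sopraarn {adjective,adverb}; 3:flau {adjective,noun}; 4:slaanoit {noun,adverb}; 5:shok {adjective,adverb}; 6:bokail {noun}; 7:bokail {noun}; 8:snaikloin {adverb,adjective}; 9:flau {adjective,noun}; 10:snaikloin {adverb,adjective}.
Position 2: adjective is ruled out by rule 1; that leaves adverb.
Position 3: adjective is ruled out by rule 1; that leaves noun.
Position 5: adjective is ruled out by rule 1; that leaves adverb.
Position 10: the remaining choice is settled jointly with positions 1, 4, 8, 9 — only adjective at position 10 is part of a tagging that satisfies every rule.
That leaves exactly one tagging: noun adverb noun noun adverb noun noun adverb adjective adjective.
Rule-by-rule: rule 1 ok; rule 2 ok; rule 3 ok; rule 4 ok; rule 5 ok.

adjective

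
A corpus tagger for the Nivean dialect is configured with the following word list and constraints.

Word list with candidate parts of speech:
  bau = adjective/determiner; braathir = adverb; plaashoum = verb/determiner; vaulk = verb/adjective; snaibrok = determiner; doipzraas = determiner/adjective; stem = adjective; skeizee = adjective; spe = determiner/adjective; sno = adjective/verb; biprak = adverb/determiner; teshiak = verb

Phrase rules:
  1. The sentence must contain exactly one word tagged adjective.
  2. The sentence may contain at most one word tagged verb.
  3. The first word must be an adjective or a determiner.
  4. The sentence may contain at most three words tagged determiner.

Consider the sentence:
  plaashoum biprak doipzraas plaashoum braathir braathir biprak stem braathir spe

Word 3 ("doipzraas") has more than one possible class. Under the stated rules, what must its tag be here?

determiner

Candidates per position — 1:plaashoum {verb,determiner}; 2:biprak {adverb,determiner}; 3:doipzraas {determiner,adjective}; 4:plaashoum {verb,determiner}; 5:braathir {adverb}; 6:braathir {adverb}; 7:biprak {adverb,determiner}; 8:stem {adjective}; 9:braathir {adverb}; 10:spe {determiner,adjective}.
Position 1: tagging it verb would leave rule 3 unsatisfiable, so it must be determiner.
Position 3: tagging it adjective would leave rule 1 unsatisfiable, so it must be determiner.
Position 10: tagging it adjective would leave rule 1 unsatisfiable, so it must be determiner.
Position 2: tagging it determiner would leave rule 4 unsatisfiable, so it must be adverb.
Position 4: tagging it determiner would leave rule 4 unsatisfiable, so it must be verb.
Position 7: tagging it determiner would leave rule 4 unsatisfiable, so it must be adverb.
So the tagging must be: determiner adverb determiner verb adverb adverb adverb adjective adverb determiner.
Checking: rule 1 holds; rule 2 holds; rule 3 holds; rule 4 holds.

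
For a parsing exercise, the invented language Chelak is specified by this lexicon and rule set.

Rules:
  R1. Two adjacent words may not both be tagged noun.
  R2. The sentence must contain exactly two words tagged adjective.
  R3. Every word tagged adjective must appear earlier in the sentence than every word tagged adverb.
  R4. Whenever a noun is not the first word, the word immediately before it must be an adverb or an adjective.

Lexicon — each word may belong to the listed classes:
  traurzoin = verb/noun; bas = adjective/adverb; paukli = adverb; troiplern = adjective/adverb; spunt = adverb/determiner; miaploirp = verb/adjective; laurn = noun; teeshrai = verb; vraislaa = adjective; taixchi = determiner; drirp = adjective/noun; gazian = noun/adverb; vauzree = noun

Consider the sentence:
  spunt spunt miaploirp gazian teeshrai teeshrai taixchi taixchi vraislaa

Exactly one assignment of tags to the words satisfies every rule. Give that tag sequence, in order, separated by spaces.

Candidates per position — 1:spunt {adverb,determiner}; 2:spunt {adverb,determiner}; 3:miaploirp {verb,adjective}; 4:gazian {noun,adverb}; 5:teeshrai {verb}; 6:teeshrai {verb}; 7:taixchi {determiner}; 8:taixchi {determiner}; 9:vraislaa {adjective}.
Position 1: tagging it adverb would leave rule 3 unsatisfiable, so it must be determiner.
Position 2: tagging it adverb would leave rule 3 unsatisfiable, so it must be determiner.
Position 3: tagging it verb would leave rule 2 unsatisfiable, so it must be adjective.
Position 4: tagging it adverb would leave rule 3 unsatisfiable, so it must be noun.
The only consistent sequence is: determiner determiner adjective noun verb verb determiner determiner adjective.
Verifying each rule — rule 1 satisfied; rule 2 satisfied; rule 3 satisfied; rule 4 satisfied.

determiner determiner adjective noun verb verb determiner determiner adjective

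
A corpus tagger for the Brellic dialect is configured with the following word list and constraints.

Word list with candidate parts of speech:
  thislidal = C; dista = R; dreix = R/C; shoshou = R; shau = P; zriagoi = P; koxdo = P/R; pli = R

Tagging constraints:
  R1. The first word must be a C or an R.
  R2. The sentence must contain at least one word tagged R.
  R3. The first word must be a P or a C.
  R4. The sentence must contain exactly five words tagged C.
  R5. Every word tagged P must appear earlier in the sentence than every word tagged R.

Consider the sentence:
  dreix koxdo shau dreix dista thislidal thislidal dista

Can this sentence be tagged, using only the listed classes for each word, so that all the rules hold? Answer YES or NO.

NO

Candidates per position — 1:dreix {R,C}; 2:koxdo {P,R}; 3:shau {P}; 4:dreix {R,C}; 5:dista {R}; 6:thislidal {C}; 7:thislidal {C}; 8:dista {R}.
Rule 4 cannot be satisfied by any choice of tags from the lexicon.
So there is no consistent tagging.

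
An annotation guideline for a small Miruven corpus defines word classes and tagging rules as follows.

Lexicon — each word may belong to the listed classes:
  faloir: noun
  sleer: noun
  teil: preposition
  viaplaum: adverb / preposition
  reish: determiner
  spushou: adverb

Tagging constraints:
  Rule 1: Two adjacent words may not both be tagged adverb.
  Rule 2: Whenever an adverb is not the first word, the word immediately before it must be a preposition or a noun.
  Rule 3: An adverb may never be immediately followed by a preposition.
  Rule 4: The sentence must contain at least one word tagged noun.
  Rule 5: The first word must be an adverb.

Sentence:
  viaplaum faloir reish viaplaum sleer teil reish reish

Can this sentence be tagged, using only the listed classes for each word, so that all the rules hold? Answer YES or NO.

YES

Candidates per position — 1:viaplaum {adverb,preposition}; 2:faloir {noun}; 3:reish {determiner}; 4:viaplaum {adverb,preposition}; 5:sleer {noun}; 6:teil {preposition}; 7:reish {determiner}; 8:reish {determiner}.
One satisfying assignment: adverb noun determiner preposition noun preposition determiner determiner.
Rule-by-rule: rule 1 holds; rule 2 holds; rule 3 holds; rule 4 holds; rule 5 holds.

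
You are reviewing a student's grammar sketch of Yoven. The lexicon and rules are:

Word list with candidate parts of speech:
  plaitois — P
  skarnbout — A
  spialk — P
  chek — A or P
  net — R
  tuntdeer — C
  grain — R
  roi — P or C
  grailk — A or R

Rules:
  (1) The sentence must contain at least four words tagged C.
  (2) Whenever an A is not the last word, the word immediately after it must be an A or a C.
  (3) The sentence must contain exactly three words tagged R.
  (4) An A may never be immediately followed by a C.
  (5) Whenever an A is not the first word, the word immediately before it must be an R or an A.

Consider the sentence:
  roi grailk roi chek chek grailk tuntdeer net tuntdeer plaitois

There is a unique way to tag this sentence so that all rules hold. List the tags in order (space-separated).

Candidates per position — 1:roi {P,C}; 2:grailk {A,R}; 3:roi {P,C}; 4:chek {A,P}; 5:chek {A,P}; 6:grailk {A,R}; 7:tuntdeer {C}; 8:net {R}; 9:tuntdeer {C}; 10:plaitois {P}.
At position 1, choosing P makes rule 1 impossible to satisfy; hence C.
At position 2, choosing A makes rule 3 impossible to satisfy; hence R.
At position 3, choosing P makes rule 1 impossible to satisfy; hence C.
At position 4, choosing A makes rule 5 impossible to satisfy; hence P.
At position 5, choosing A makes rule 5 impossible to satisfy; hence P.
At position 6, choosing A makes rule 3 impossible to satisfy; hence R.
The unique satisfying tagging is: C R C P P R C R C P.
Checking: rule 1 ✓; rule 2 ✓; rule 3 ✓; rule 4 ✓; rule 5 ✓.

C R C P P R C R C P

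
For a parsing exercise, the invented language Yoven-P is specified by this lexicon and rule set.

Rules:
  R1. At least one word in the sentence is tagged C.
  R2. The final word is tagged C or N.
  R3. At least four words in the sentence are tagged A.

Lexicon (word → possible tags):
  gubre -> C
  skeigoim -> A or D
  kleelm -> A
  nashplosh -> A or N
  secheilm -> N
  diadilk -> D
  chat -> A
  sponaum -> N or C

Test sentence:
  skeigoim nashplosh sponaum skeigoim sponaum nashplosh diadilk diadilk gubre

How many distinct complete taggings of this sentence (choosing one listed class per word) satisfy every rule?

4

Candidates per position — 1:skeigoim {A,D}; 2:nashplosh {A,N}; 3:sponaum {N,C}; 4:skeigoim {A,D}; 5:sponaum {N,C}; 6:nashplosh {A,N}; 7:diadilk {D}; 8:diadilk {D}; 9:gubre {C}.
There are 64 candidate sequences in total.
The sequences that satisfy every rule: A A N A N A D D C; A A N A C A D D C; A A C A N A D D C; A A C A C A D D C.
Count = 4.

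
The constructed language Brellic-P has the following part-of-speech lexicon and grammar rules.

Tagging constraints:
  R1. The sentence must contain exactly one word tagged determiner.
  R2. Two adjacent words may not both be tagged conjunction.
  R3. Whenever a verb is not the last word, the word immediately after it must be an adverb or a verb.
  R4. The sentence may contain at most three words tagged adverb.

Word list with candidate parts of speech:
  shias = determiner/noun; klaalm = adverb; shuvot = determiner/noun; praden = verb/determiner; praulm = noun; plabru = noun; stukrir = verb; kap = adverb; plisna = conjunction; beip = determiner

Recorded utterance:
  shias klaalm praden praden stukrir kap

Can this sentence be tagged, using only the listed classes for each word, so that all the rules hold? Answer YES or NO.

YES

Candidates per position — 1:shias {determiner,noun}; 2:klaalm {adverb}; 3:praden {verb,determiner}; 4:praden {verb,determiner}; 5:stukrir {verb}; 6:kap {adverb}.
One satisfying assignment: determiner adverb verb verb verb adverb.
Rule-by-rule: rule 1 holds; rule 2 holds; rule 3 holds; rule 4 holds.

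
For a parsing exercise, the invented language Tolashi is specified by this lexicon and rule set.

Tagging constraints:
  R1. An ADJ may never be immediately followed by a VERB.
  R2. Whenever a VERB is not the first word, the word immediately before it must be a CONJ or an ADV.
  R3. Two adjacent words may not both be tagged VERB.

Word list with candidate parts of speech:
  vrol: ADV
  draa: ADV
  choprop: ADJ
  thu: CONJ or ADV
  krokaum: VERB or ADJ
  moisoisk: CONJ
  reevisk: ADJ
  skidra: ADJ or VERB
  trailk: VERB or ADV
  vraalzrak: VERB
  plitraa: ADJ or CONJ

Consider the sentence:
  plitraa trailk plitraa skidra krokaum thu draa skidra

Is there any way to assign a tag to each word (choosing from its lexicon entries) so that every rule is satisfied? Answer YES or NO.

Candidates per position — 1:plitraa {ADJ,CONJ}; 2:trailk {VERB,ADV}; 3:plitraa {ADJ,CONJ}; 4:skidra {ADJ,VERB}; 5:krokaum {VERB,ADJ}; 6:thu {CONJ,ADV}; 7:draa {ADV}; 8:skidra {ADJ,VERB}.
One satisfying assignment: CONJ ADV CONJ ADJ ADJ ADV ADV ADJ.
Verifying each rule — rule 1 satisfied; rule 2 satisfied; rule 3 satisfied.

YES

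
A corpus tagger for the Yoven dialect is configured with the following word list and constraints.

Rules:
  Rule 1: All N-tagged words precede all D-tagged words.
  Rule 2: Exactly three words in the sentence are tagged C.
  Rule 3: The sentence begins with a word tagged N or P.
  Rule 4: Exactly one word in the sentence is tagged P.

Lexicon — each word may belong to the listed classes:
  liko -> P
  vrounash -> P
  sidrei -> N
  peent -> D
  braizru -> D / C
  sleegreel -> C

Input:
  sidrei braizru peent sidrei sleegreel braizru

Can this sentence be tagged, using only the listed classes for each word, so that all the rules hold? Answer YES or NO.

Candidates per position — 1:sidrei {N}; 2:braizru {D,C}; 3:peent {D}; 4:sidrei {N}; 5:sleegreel {C}; 6:braizru {D,C}.
Rule 1 cannot be satisfied by any choice of tags from the lexicon.
So there is no consistent tagging.

NO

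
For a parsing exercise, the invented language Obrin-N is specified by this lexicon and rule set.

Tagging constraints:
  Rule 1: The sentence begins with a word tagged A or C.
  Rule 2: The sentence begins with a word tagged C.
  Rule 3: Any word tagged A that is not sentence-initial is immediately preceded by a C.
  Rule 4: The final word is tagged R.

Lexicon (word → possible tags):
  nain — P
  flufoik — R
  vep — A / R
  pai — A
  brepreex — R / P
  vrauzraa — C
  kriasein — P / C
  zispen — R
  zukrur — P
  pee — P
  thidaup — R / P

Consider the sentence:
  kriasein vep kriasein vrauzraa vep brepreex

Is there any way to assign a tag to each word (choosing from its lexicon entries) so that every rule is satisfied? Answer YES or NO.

YES

Candidates per position — 1:kriasein {P,C}; 2:vep {A,R}; 3:kriasein {P,C}; 4:vrauzraa {C}; 5:vep {A,R}; 6:brepreex {R,P}.
One satisfying assignment: C A C C A R.
Verifying each rule — rule 1 ok; rule 2 ok; rule 3 ok; rule 4 ok.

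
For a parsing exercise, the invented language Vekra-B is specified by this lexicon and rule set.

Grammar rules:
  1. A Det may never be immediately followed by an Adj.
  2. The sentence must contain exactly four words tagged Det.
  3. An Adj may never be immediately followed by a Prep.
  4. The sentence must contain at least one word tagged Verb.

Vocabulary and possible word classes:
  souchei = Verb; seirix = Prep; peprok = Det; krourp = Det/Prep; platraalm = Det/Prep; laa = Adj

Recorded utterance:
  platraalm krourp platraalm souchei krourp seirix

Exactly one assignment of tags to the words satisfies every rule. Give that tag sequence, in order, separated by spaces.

Det Det Det Verb Det Prep

Candidates per position — 1:platraalm {Det,Prep}; 2:krourp {Det,Prep}; 3:platraalm {Det,Prep}; 4:souchei {Verb}; 5:krourp {Det,Prep}; 6:seirix {Prep}.
If word 1 were Prep, no tagging could satisfy rule 2; so word 1 is Det.
If word 2 were Prep, no tagging could satisfy rule 2; so word 2 is Det.
If word 3 were Prep, no tagging could satisfy rule 2; so word 3 is Det.
If word 5 were Prep, no tagging could satisfy rule 2; so word 5 is Det.
That leaves exactly one tagging: Det Det Det Verb Det Prep.
Verifying each rule — rule 1 ✓; rule 2 ✓; rule 3 ✓; rule 4 ✓.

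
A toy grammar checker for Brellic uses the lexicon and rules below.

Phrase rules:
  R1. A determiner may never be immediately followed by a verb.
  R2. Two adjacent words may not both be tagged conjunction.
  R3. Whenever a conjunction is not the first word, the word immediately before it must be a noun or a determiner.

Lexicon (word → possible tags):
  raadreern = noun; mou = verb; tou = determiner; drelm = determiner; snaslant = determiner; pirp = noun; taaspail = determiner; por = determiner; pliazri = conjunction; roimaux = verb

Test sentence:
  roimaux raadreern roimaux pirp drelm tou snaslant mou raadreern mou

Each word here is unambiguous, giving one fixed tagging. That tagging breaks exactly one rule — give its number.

1

Fixed tagging: verb noun verb noun determiner determiner determiner verb noun verb.
Rule check: R1 violated, R2 holds, R3 holds.
Only rule 1 fails.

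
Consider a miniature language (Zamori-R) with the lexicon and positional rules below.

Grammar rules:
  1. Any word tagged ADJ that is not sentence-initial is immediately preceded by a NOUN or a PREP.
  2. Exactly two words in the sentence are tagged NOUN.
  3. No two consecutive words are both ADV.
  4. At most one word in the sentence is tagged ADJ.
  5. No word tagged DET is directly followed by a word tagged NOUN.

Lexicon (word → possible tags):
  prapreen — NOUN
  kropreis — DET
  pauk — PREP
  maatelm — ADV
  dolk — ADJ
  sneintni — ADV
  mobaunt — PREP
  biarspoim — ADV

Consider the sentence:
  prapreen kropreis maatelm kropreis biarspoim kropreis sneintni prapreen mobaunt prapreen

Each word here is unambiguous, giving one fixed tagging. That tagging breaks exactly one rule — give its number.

2

Fixed tagging: NOUN DET ADV DET ADV DET ADV NOUN PREP NOUN.
Rule check: R1 pass, R2 fail, R3 pass, R4 pass, R5 pass.
Only rule 2 fails.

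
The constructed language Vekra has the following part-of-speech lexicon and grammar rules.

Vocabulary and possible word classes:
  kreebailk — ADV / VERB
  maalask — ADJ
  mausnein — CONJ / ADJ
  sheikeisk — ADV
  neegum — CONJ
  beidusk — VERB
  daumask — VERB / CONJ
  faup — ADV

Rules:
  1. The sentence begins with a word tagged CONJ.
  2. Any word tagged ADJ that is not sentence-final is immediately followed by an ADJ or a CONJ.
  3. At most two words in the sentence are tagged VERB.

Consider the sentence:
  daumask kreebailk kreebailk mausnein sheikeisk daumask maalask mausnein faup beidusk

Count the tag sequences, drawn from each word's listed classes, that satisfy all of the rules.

4

Candidates per position — 1:daumask {VERB,CONJ}; 2:kreebailk {ADV,VERB}; 3:kreebailk {ADV,VERB}; 4:mausnein {CONJ,ADJ}; 5:sheikeisk {ADV}; 6:daumask {VERB,CONJ}; 7:maalask {ADJ}; 8:mausnein {CONJ,ADJ}; 9:faup {ADV}; 10:beidusk {VERB}.
There are 64 candidate sequences in total.
The sequences that satisfy every rule: CONJ ADV ADV CONJ ADV VERB ADJ CONJ ADV VERB; CONJ ADV ADV CONJ ADV CONJ ADJ CONJ ADV VERB; CONJ ADV VERB CONJ ADV CONJ ADJ CONJ ADV VERB; CONJ VERB ADV CONJ ADV CONJ ADJ CONJ ADV VERB.
Count = 4.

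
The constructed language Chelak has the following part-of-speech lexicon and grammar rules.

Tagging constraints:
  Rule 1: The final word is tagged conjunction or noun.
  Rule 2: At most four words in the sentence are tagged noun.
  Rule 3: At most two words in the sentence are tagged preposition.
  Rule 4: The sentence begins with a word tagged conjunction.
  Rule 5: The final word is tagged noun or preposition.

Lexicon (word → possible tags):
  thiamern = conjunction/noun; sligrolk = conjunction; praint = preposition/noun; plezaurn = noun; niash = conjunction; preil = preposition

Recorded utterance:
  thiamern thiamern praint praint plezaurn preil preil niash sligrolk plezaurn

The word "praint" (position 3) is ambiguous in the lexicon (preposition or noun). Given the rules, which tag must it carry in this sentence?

noun

Candidates per position — 1:thiamern {conjunction,noun}; 2:thiamern {conjunction,noun}; 3:praint {preposition,noun}; 4:praint {preposition,noun}; 5:plezaurn {noun}; 6:preil {preposition}; 7:preil {preposition}; 8:niash {conjunction}; 9:sligrolk {conjunction}; 10:plezaurn {noun}.
At position 1, choosing noun makes rule 4 impossible to satisfy; hence conjunction.
At position 3, choosing preposition makes rule 3 impossible to satisfy; hence noun.
At position 4, choosing preposition makes rule 3 impossible to satisfy; hence noun.
At position 2, choosing noun makes rule 2 impossible to satisfy; hence conjunction.
The unique satisfying tagging is: conjunction conjunction noun noun noun preposition preposition conjunction conjunction noun.
Verifying each rule — rule 1 ok; rule 2 ok; rule 3 ok; rule 4 ok; rule 5 ok.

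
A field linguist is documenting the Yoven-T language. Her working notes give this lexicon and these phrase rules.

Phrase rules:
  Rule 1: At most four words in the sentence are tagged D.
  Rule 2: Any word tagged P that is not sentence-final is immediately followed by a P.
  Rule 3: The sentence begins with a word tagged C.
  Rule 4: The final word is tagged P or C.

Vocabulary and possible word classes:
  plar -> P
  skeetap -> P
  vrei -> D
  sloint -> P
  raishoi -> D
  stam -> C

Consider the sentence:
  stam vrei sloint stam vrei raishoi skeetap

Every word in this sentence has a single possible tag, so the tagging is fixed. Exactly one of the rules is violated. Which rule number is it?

2

Fixed tagging: C D P C D D P.
Applying the rules: R1 pass, R2 fail, R3 pass, R4 pass.
Only rule 2 fails.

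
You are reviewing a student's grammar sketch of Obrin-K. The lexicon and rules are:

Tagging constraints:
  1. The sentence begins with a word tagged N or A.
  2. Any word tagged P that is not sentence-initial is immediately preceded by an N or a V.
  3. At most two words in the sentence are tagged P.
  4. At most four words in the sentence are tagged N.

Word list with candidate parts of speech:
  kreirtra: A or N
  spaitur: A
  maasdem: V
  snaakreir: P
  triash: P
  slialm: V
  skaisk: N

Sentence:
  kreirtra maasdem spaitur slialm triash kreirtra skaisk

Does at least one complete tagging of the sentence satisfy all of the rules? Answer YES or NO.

Candidates per position — 1:kreirtra {A,N}; 2:maasdem {V}; 3:spaitur {A}; 4:slialm {V}; 5:triash {P}; 6:kreirtra {A,N}; 7:skaisk {N}.
One satisfying assignment: N V A V P A N.
Rule-by-rule: rule 1 satisfied; rule 2 satisfied; rule 3 satisfied; rule 4 satisfied.

YES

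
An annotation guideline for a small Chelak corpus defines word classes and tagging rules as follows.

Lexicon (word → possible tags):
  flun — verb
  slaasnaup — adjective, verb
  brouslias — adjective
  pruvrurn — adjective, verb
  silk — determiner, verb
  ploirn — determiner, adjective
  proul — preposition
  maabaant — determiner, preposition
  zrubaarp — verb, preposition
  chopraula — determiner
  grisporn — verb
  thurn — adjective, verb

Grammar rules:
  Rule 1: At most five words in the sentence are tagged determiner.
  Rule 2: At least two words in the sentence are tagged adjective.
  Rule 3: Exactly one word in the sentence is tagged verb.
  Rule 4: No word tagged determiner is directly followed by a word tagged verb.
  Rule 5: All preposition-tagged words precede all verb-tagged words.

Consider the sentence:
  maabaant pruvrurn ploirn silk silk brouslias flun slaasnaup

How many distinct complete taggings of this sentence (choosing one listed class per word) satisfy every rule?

4

Candidates per position — 1:maabaant {determiner,preposition}; 2:pruvrurn {adjective,verb}; 3:ploirn {determiner,adjective}; 4:silk {determiner,verb}; 5:silk {determiner,verb}; 6:brouslias {adjective}; 7:flun {verb}; 8:slaasnaup {adjective,verb}.
There are 64 candidate sequences in total.
The sequences that satisfy every rule: determiner adjective determiner determiner determiner adjective verb adjective; determiner adjective adjective determiner determiner adjective verb adjective; preposition adjective determiner determiner determiner adjective verb adjective; preposition adjective adjective determiner determiner adjective verb adjective.
Count = 4.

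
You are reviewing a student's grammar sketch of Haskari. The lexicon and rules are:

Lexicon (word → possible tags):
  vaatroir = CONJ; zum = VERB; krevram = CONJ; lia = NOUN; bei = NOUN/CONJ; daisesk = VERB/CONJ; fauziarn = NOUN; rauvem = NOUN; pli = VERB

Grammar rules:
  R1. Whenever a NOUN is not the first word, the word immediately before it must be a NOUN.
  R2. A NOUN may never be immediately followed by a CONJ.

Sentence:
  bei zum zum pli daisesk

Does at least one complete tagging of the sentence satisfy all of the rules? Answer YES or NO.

Candidates per position — 1:bei {NOUN,CONJ}; 2:zum {VERB}; 3:zum {VERB}; 4:pli {VERB}; 5:daisesk {VERB,CONJ}.
One satisfying assignment: NOUN VERB VERB VERB VERB.
Checking: rule 1 satisfied; rule 2 satisfied.

YES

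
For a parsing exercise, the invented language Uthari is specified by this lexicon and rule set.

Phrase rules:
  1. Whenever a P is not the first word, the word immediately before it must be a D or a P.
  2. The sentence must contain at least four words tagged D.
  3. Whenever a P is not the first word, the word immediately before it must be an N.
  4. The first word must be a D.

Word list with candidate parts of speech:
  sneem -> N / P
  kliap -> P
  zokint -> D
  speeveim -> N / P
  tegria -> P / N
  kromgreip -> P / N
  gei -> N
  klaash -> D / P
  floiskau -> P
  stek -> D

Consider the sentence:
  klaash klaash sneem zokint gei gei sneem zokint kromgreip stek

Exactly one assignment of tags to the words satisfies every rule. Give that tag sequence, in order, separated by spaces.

Candidates per position — 1:klaash {D,P}; 2:klaash {D,P}; 3:sneem {N,P}; 4:zokint {D}; 5:gei {N}; 6:gei {N}; 7:sneem {N,P}; 8:zokint {D}; 9:kromgreip {P,N}; 10:stek {D}.
If word 1 were P, no tagging could satisfy rule 4; so word 1 is D.
If word 2 were P, no tagging could satisfy rule 3; so word 2 is D.
If word 3 were P, no tagging could satisfy rule 3; so word 3 is N.
If word 7 were P, no tagging could satisfy rule 1; so word 7 is N.
If word 9 were P, no tagging could satisfy rule 3; so word 9 is N.
So the tagging must be: D D N D N N N D N D.
Checking: rule 1 satisfied; rule 2 satisfied; rule 3 satisfied; rule 4 satisfied.

D D N D N N N D N D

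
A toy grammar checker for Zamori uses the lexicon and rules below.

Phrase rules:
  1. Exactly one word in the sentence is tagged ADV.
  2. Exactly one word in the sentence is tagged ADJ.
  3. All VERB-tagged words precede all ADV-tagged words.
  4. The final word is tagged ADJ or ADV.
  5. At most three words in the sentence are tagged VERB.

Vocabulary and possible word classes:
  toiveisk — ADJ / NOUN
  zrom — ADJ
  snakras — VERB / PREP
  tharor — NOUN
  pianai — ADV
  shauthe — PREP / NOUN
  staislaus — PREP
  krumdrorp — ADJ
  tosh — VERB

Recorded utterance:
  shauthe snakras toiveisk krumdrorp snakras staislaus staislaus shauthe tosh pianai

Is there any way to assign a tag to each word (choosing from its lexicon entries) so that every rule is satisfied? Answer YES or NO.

Candidates per position — 1:shauthe {PREP,NOUN}; 2:snakras {VERB,PREP}; 3:toiveisk {ADJ,NOUN}; 4:krumdrorp {ADJ}; 5:snakras {VERB,PREP}; 6:staislaus {PREP}; 7:staislaus {PREP}; 8:shauthe {PREP,NOUN}; 9:tosh {VERB}; 10:pianai {ADV}.
One satisfying assignment: PREP VERB NOUN ADJ VERB PREP PREP NOUN VERB ADV.
Checking: rule 1 ✓; rule 2 ✓; rule 3 ✓; rule 4 ✓; rule 5 ✓.

YES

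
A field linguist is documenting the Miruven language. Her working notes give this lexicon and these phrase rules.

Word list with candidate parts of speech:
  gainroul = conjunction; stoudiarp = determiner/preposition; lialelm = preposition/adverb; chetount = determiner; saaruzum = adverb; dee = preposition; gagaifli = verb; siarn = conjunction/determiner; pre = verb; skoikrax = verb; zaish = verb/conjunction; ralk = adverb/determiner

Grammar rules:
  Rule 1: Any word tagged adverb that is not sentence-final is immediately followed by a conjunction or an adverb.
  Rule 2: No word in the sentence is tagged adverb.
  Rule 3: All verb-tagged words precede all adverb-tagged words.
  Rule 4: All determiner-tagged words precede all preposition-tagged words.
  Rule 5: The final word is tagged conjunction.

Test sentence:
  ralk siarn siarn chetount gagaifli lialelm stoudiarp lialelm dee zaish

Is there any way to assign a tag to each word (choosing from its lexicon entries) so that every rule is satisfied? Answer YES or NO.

Candidates per position — 1:ralk {adverb,determiner}; 2:siarn {conjunction,determiner}; 3:siarn {conjunction,determiner}; 4:chetount {determiner}; 5:gagaifli {verb}; 6:lialelm {preposition,adverb}; 7:stoudiarp {determiner,preposition}; 8:lialelm {preposition,adverb}; 9:dee {preposition}; 10:zaish {verb,conjunction}.
One satisfying assignment: determiner determiner conjunction determiner verb preposition preposition preposition preposition conjunction.
Verifying each rule — rule 1 ok; rule 2 ok; rule 3 ok; rule 4 ok; rule 5 ok.

YES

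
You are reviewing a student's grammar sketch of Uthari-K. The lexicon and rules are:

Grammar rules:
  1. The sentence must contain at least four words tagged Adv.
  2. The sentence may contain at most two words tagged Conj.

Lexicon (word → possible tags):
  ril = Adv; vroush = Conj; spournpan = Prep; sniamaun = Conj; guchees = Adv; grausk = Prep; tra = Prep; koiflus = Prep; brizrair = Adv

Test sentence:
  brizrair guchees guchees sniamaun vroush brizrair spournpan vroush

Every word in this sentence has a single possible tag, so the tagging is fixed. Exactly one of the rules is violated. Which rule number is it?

Fixed tagging: Adv Adv Adv Conj Conj Adv Prep Conj.
Checking each rule: R1 pass, R2 fail.
Only rule 2 fails.

2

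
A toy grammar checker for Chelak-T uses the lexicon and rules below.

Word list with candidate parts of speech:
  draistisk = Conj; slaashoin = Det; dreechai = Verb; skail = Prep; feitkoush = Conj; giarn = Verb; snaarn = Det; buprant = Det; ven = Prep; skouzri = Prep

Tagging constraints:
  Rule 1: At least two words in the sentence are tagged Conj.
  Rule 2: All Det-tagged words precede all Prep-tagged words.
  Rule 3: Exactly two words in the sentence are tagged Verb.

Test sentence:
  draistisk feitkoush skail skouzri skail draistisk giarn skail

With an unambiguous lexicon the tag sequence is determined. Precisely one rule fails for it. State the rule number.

3

Fixed tagging: Conj Conj Prep Prep Prep Conj Verb Prep.
Checking each rule: R1 ok, R2 ok, R3 fails.
Only rule 3 fails.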